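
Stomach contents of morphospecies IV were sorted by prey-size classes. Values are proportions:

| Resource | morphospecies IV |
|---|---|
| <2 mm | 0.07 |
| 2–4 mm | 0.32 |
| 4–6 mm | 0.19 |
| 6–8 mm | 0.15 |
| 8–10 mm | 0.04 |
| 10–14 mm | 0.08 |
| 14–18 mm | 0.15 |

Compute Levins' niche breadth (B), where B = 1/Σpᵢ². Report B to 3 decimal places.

Σpᵢ² = 0.07² + 0.32² + 0.19² + 0.15² + 0.04² + 0.08² + 0.15² = 0.0049 + 0.1024 + 0.0361 + 0.0225 + 0.0016 + 0.0064 + 0.0225 = 0.1964
B = 1 / 0.1964 = 5.09165

5.092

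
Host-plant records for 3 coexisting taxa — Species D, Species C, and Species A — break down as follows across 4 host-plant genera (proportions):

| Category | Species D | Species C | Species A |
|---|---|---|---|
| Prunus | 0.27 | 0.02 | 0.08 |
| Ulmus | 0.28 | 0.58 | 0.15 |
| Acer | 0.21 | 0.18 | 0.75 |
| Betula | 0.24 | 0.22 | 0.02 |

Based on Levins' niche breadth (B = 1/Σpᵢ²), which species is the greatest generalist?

Species D

Σp_Dᵢ² = 0.27² + 0.28² + 0.21² + 0.24² = 0.0729 + 0.0784 + 0.0441 + 0.0576 = 0.2530
B_D = 1 / 0.2530 = 3.9526
Σp_Cᵢ² = 0.02² + 0.58² + 0.18² + 0.22² = 0.0004 + 0.3364 + 0.0324 + 0.0484 = 0.4176
B_C = 1 / 0.4176 = 2.3946
Σp_Aᵢ² = 0.08² + 0.15² + 0.75² + 0.02² = 0.0064 + 0.0225 + 0.5625 + 0.0004 = 0.5918
B_A = 1 / 0.5918 = 1.6898
Highest B → broadest niche (most generalist): Species D (B = 3.95).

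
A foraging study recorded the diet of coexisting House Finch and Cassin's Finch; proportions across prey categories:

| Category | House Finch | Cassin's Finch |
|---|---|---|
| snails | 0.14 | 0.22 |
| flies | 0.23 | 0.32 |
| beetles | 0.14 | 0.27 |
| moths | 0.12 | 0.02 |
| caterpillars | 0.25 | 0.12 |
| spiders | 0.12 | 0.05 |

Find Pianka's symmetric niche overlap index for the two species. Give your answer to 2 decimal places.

Σ p₁ᵢp₂ᵢ = 0.0308 + 0.0736 + 0.0378 + 0.0024 + 0.0300 + 0.0060 = 0.1806
Σp_1ᵢ² = 0.14² + 0.23² + 0.14² + 0.12² + 0.25² + 0.12² = 0.0196 + 0.0529 + 0.0196 + 0.0144 + 0.0625 + 0.0144 = 0.1834
Σp_2ᵢ² = 0.22² + 0.32² + 0.27² + 0.02² + 0.12² + 0.05² = 0.0484 + 0.1024 + 0.0729 + 0.0004 + 0.0144 + 0.0025 = 0.2410
O = 0.1806 / √(0.1834 × 0.2410) = 0.1806 / 0.21024 = 0.8590

0.86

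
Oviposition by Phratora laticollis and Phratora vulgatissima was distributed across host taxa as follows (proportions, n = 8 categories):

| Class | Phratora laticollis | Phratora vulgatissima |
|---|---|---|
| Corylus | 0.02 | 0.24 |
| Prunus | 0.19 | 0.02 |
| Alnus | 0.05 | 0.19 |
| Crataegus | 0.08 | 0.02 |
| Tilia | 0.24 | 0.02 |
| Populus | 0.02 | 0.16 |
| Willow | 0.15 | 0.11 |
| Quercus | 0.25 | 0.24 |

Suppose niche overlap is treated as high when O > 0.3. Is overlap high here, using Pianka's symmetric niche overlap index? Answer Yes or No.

Yes

Σ p₁ᵢp₂ᵢ = 0.0048 + 0.0038 + 0.0095 + 0.0016 + 0.0048 + 0.0032 + 0.0165 + 0.0600 = 0.1042
Σp_1ᵢ² = 0.02² + 0.19² + 0.05² + 0.08² + 0.24² + 0.02² + 0.15² + 0.25² = 0.0004 + 0.0361 + 0.0025 + 0.0064 + 0.0576 + 0.0004 + 0.0225 + 0.0625 = 0.1884
Σp_2ᵢ² = 0.24² + 0.02² + 0.19² + 0.02² + 0.02² + 0.16² + 0.11² + 0.24² = 0.0576 + 0.0004 + 0.0361 + 0.0004 + 0.0004 + 0.0256 + 0.0121 + 0.0576 = 0.1902
O = 0.1042 / √(0.1884 × 0.1902) = 0.1042 / 0.18930 = 0.5504
O = 0.5504 > 0.3 → Yes.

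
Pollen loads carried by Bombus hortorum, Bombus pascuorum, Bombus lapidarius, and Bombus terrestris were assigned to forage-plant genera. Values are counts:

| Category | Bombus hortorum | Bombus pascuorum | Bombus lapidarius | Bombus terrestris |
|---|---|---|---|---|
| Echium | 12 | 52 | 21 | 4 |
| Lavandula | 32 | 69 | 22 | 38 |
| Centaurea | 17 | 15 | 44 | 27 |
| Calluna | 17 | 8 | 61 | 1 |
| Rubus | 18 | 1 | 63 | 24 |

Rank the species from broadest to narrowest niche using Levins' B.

Proportions for Bombus hortorum (n=96): 12/96=0.1250, 32/96=0.3333, 17/96=0.1771, 17/96=0.1771, 18/96=0.1875
Proportions for Bombus pascuorum (n=145): 52/145=0.3586, 69/145=0.4759, 15/145=0.1034, 8/145=0.0552, 1/145=0.0069
Proportions for Bombus lapidarius (n=211): 21/211=0.0995, 22/211=0.1043, 44/211=0.2085, 61/211=0.2891, 63/211=0.2986
Proportions for Bombus terrestris (n=94): 4/94=0.0426, 38/94=0.4043, 27/94=0.2872, 1/94=0.0106, 24/94=0.2553
Σp_hortᵢ² = 0.1250² + 0.3333² + 0.1771² + 0.1771² + 0.1875² = 0.015625 + 0.111089 + 0.031364 + 0.031364 + 0.035156 = 0.224598
B_hort = 1 / 0.224598 = 4.4524
Σp_pascᵢ² = 0.3586² + 0.4759² + 0.1034² + 0.0552² + 0.0069² = 0.128594 + 0.226481 + 0.010692 + 0.003047 + 0.000048 = 0.368862
B_pasc = 1 / 0.368862 = 2.7110
Σp_lapiᵢ² = 0.0995² + 0.1043² + 0.2085² + 0.2891² + 0.2986² = 0.009900 + 0.010878 + 0.043472 + 0.083579 + 0.089162 = 0.236991
B_lapi = 1 / 0.236991 = 4.2196
Σp_terrᵢ² = 0.0426² + 0.4043² + 0.2872² + 0.0106² + 0.2553² = 0.001815 + 0.163458 + 0.082484 + 0.000112 + 0.065178 = 0.313047
B_terr = 1 / 0.313047 = 3.1944
Ranking by B (broadest → narrowest): Bombus hortorum (4.45) > Bombus lapidarius (4.22) > Bombus terrestris (3.19) > Bombus pascuorum (2.71)

Bombus hortorum > Bombus lapidarius > Bombus terrestris > Bombus pascuorum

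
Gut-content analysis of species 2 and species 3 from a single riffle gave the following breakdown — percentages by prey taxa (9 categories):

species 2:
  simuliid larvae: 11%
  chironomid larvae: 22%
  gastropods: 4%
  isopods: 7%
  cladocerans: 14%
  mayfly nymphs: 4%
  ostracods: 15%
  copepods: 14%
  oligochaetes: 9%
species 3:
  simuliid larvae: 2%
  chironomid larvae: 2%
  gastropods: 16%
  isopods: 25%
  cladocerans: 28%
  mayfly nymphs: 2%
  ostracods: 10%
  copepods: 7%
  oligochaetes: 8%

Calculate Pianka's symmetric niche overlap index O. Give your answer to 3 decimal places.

0.634

Convert percentages to proportions (divide by 100).
Σ p₁ᵢp₂ᵢ = 0.0022 + 0.0044 + 0.0064 + 0.0175 + 0.0392 + 0.0008 + 0.0150 + 0.0098 + 0.0072 = 0.1025
Σp_1ᵢ² = 0.11² + 0.22² + 0.04² + 0.07² + 0.14² + 0.04² + 0.15² + 0.14² + 0.09² = 0.0121 + 0.0484 + 0.0016 + 0.0049 + 0.0196 + 0.0016 + 0.0225 + 0.0196 + 0.0081 = 0.1384
Σp_2ᵢ² = 0.02² + 0.02² + 0.16² + 0.25² + 0.28² + 0.02² + 0.10² + 0.07² + 0.08² = 0.0004 + 0.0004 + 0.0256 + 0.0625 + 0.0784 + 0.0004 + 0.0100 + 0.0049 + 0.0064 = 0.1890
O = 0.1025 / √(0.1384 × 0.1890) = 0.1025 / 0.161733 = 0.63376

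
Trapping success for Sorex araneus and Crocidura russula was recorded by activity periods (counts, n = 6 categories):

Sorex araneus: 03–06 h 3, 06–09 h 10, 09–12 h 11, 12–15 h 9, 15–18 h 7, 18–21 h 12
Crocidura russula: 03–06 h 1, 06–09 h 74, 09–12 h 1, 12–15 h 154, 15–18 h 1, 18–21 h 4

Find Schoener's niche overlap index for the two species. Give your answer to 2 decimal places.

0.40

Proportions for Sorex araneus (n=52): 3/52=0.0577, 10/52=0.1923, 11/52=0.2115, 9/52=0.1731, 7/52=0.1346, 12/52=0.2308
Proportions for Crocidura russula (n=235): 1/235=0.0043, 74/235=0.3149, 1/235=0.0043, 154/235=0.6553, 1/235=0.0043, 4/235=0.0170
Σ|p₁ᵢ − p₂ᵢ| = 0.0534 + 0.1226 + 0.2072 + 0.4822 + 0.1303 + 0.2138 = 1.2095
D = 1 − ½ × 1.2095 = 1 − 0.60475 = 0.39525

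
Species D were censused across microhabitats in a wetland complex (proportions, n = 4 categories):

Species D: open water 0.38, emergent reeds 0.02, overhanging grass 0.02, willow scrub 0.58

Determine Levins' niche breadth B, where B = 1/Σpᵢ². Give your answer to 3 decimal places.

2.076

Σpᵢ² = 0.38² + 0.02² + 0.02² + 0.58² = 0.1444 + 0.0004 + 0.0004 + 0.3364 = 0.4816
B = 1 / 0.4816 = 2.07641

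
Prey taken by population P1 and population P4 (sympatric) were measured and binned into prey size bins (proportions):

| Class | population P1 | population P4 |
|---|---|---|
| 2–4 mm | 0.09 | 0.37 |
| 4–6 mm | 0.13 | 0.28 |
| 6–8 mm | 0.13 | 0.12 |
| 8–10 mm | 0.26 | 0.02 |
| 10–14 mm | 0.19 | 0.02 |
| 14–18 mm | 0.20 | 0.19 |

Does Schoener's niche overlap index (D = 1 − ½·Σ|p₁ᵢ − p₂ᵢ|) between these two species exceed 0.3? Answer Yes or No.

Σ|p₁ᵢ − p₂ᵢ| = 0.28 + 0.15 + 0.01 + 0.24 + 0.17 + 0.01 = 0.86
D = 1 − ½ × 0.86 = 1 − 0.430 = 0.5700
D = 0.5700 > 0.3 → Yes.

Yes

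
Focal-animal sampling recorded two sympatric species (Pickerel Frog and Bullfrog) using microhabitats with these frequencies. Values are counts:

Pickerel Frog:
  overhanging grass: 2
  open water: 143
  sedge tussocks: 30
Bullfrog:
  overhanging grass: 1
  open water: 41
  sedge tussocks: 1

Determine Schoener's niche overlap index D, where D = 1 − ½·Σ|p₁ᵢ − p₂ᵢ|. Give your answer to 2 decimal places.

0.85

Proportions for Pickerel Frog (n=175): 2/175=0.0114, 143/175=0.8171, 30/175=0.1714
Proportions for Bullfrog (n=43): 1/43=0.0233, 41/43=0.9535, 1/43=0.0233
Σ|p₁ᵢ − p₂ᵢ| = 0.0119 + 0.1364 + 0.1481 = 0.2964
D = 1 − ½ × 0.2964 = 1 − 0.14820 = 0.85180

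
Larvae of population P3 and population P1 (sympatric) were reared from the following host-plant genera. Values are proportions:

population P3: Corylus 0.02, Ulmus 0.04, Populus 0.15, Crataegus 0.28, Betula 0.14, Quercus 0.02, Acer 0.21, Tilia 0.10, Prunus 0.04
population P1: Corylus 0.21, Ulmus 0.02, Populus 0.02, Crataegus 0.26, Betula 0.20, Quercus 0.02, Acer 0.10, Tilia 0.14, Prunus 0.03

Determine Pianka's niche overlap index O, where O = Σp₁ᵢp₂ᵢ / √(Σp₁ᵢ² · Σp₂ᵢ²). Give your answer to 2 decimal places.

0.80

Σ p₁ᵢp₂ᵢ = 0.0042 + 0.0008 + 0.0030 + 0.0728 + 0.0280 + 0.0004 + 0.0210 + 0.0140 + 0.0012 = 0.1454
Σp_1ᵢ² = 0.02² + 0.04² + 0.15² + 0.28² + 0.14² + 0.02² + 0.21² + 0.10² + 0.04² = 0.0004 + 0.0016 + 0.0225 + 0.0784 + 0.0196 + 0.0004 + 0.0441 + 0.0100 + 0.0016 = 0.1786
Σp_2ᵢ² = 0.21² + 0.02² + 0.02² + 0.26² + 0.20² + 0.02² + 0.10² + 0.14² + 0.03² = 0.0441 + 0.0004 + 0.0004 + 0.0676 + 0.0400 + 0.0004 + 0.0100 + 0.0196 + 0.0009 = 0.1834
O = 0.1454 / √(0.1786 × 0.1834) = 0.1454 / 0.18098 = 0.8034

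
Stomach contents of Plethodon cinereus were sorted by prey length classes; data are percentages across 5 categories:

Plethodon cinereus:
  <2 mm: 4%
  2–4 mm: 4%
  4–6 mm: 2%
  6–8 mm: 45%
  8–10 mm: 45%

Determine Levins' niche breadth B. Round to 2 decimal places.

Convert percentages to proportions (divide by 100).
Σpᵢ² = 0.04² + 0.04² + 0.02² + 0.45² + 0.45² = 0.0016 + 0.0016 + 0.0004 + 0.2025 + 0.2025 = 0.4086
B = 1 / 0.4086 = 2.4474

2.45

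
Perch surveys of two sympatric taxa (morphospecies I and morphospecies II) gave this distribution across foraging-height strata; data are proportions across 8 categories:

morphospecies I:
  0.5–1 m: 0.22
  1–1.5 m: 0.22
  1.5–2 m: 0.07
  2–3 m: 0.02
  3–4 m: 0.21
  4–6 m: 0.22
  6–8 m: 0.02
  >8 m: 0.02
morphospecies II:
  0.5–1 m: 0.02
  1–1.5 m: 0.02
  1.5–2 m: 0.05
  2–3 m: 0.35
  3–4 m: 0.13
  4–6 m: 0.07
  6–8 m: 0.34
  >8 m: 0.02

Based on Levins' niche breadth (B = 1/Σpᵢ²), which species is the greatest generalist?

Σp_Iᵢ² = 0.22² + 0.22² + 0.07² + 0.02² + 0.21² + 0.22² + 0.02² + 0.02² = 0.0484 + 0.0484 + 0.0049 + 0.0004 + 0.0441 + 0.0484 + 0.0004 + 0.0004 = 0.1954
B_I = 1 / 0.1954 = 5.1177
Σp_IIᵢ² = 0.02² + 0.02² + 0.05² + 0.35² + 0.13² + 0.07² + 0.34² + 0.02² = 0.0004 + 0.0004 + 0.0025 + 0.1225 + 0.0169 + 0.0049 + 0.1156 + 0.0004 = 0.2636
B_II = 1 / 0.2636 = 3.7936
Highest B → broadest niche (most generalist): morphospecies I (B = 5.12).

morphospecies I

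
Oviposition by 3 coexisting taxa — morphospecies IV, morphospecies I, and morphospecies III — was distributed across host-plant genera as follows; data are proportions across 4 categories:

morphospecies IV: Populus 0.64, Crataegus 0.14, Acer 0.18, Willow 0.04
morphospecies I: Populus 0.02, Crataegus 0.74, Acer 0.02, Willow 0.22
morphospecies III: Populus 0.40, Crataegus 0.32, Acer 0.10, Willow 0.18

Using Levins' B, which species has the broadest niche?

Σp_IVᵢ² = 0.64² + 0.14² + 0.18² + 0.04² = 0.4096 + 0.0196 + 0.0324 + 0.0016 = 0.4632
B_IV = 1 / 0.4632 = 2.1589
Σp_Iᵢ² = 0.02² + 0.74² + 0.02² + 0.22² = 0.0004 + 0.5476 + 0.0004 + 0.0484 = 0.5968
B_I = 1 / 0.5968 = 1.6756
Σp_IIIᵢ² = 0.40² + 0.32² + 0.10² + 0.18² = 0.1600 + 0.1024 + 0.0100 + 0.0324 = 0.3048
B_III = 1 / 0.3048 = 3.2808
Highest B → broadest niche (most generalist): morphospecies III (B = 3.28).

morphospecies III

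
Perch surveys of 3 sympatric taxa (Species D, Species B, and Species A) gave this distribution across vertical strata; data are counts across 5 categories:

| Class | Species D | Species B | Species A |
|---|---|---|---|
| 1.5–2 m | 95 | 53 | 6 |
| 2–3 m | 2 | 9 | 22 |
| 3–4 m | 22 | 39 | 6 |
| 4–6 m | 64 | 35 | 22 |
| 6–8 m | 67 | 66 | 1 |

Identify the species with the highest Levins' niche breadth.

Proportions for Species D (n=250): 95/250=0.3800, 2/250=0.0080, 22/250=0.0880, 64/250=0.2560, 67/250=0.2680
Proportions for Species B (n=202): 53/202=0.2624, 9/202=0.0446, 39/202=0.1931, 35/202=0.1733, 66/202=0.3267
Proportions for Species A (n=57): 6/57=0.1053, 22/57=0.3860, 6/57=0.1053, 22/57=0.3860, 1/57=0.0175
Σp_Dᵢ² = 0.3800² + 0.0080² + 0.0880² + 0.2560² + 0.2680² = 0.144400 + 0.000064 + 0.007744 + 0.065536 + 0.071824 = 0.289568
B_D = 1 / 0.289568 = 3.4534
Σp_Bᵢ² = 0.2624² + 0.0446² + 0.1931² + 0.1733² + 0.3267² = 0.068854 + 0.001989 + 0.037288 + 0.030033 + 0.106733 = 0.244897
B_B = 1 / 0.244897 = 4.0833
Σp_Aᵢ² = 0.1053² + 0.3860² + 0.1053² + 0.3860² + 0.0175² = 0.011088 + 0.148996 + 0.011088 + 0.148996 + 0.000306 = 0.320474
B_A = 1 / 0.320474 = 3.1204
Highest B → broadest niche (most generalist): Species B (B = 4.08).

Species B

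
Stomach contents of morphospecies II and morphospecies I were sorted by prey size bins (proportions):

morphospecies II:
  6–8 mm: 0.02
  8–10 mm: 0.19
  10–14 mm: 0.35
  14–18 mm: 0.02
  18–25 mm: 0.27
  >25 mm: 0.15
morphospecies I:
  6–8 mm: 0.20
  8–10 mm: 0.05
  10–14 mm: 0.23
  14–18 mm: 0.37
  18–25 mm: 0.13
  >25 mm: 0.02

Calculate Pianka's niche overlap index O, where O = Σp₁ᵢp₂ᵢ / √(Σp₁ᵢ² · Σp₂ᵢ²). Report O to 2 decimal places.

Σ p₁ᵢp₂ᵢ = 0.0040 + 0.0095 + 0.0805 + 0.0074 + 0.0351 + 0.0030 = 0.1395
Σp_1ᵢ² = 0.02² + 0.19² + 0.35² + 0.02² + 0.27² + 0.15² = 0.0004 + 0.0361 + 0.1225 + 0.0004 + 0.0729 + 0.0225 = 0.2548
Σp_2ᵢ² = 0.20² + 0.05² + 0.23² + 0.37² + 0.13² + 0.02² = 0.0400 + 0.0025 + 0.0529 + 0.1369 + 0.0169 + 0.0004 = 0.2496
O = 0.1395 / √(0.2548 × 0.2496) = 0.1395 / 0.25219 = 0.5532

0.55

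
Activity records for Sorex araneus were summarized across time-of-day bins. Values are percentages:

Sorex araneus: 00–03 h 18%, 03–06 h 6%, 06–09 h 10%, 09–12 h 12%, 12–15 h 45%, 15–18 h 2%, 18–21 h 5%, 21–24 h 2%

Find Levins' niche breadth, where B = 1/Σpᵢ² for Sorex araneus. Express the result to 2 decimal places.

3.76

Convert percentages to proportions (divide by 100).
Σpᵢ² = 0.18² + 0.06² + 0.10² + 0.12² + 0.45² + 0.02² + 0.05² + 0.02² = 0.0324 + 0.0036 + 0.0100 + 0.0144 + 0.2025 + 0.0004 + 0.0025 + 0.0004 = 0.2662
B = 1 / 0.2662 = 3.7566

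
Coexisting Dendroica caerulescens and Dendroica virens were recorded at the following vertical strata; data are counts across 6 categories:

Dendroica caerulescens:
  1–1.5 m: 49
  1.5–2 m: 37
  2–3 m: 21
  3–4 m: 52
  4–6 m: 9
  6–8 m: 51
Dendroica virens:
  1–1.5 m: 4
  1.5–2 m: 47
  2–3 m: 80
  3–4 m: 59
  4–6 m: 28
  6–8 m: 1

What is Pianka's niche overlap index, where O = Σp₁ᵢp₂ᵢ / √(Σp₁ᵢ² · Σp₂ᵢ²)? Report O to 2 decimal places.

Proportions for Dendroica caerulescens (n=219): 49/219=0.2237, 37/219=0.1689, 21/219=0.0959, 52/219=0.2374, 9/219=0.0411, 51/219=0.2329
Proportions for Dendroica virens (n=219): 4/219=0.0183, 47/219=0.2146, 80/219=0.3653, 59/219=0.2694, 28/219=0.1279, 1/219=0.0046
Σ p₁ᵢp₂ᵢ = 0.004094 + 0.036246 + 0.035032 + 0.063956 + 0.005257 + 0.001071 = 0.145656
Σp_1ᵢ² = 0.2237² + 0.1689² + 0.0959² + 0.2374² + 0.0411² + 0.2329² = 0.050042 + 0.028527 + 0.009197 + 0.056359 + 0.001689 + 0.054242 = 0.200056
Σp_2ᵢ² = 0.0183² + 0.2146² + 0.3653² + 0.2694² + 0.1279² + 0.0046² = 0.000335 + 0.046053 + 0.133444 + 0.072576 + 0.016358 + 0.000021 = 0.268787
O = 0.145656 / √(0.200056 × 0.268787) = 0.145656 / 0.2318889 = 0.6281

0.63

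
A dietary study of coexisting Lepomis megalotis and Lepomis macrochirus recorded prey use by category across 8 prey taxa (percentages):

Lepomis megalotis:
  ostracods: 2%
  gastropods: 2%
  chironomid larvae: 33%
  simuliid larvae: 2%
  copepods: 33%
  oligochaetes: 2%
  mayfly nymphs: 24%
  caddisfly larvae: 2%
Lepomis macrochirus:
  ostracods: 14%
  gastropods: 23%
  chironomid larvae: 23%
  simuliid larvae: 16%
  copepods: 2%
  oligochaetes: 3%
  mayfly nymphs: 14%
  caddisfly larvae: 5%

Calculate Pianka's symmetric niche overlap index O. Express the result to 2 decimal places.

Convert percentages to proportions (divide by 100).
Σ p₁ᵢp₂ᵢ = 0.0028 + 0.0046 + 0.0759 + 0.0032 + 0.0066 + 0.0006 + 0.0336 + 0.0010 = 0.1283
Σp_1ᵢ² = 0.02² + 0.02² + 0.33² + 0.02² + 0.33² + 0.02² + 0.24² + 0.02² = 0.0004 + 0.0004 + 0.1089 + 0.0004 + 0.1089 + 0.0004 + 0.0576 + 0.0004 = 0.2774
Σp_2ᵢ² = 0.14² + 0.23² + 0.23² + 0.16² + 0.02² + 0.03² + 0.14² + 0.05² = 0.0196 + 0.0529 + 0.0529 + 0.0256 + 0.0004 + 0.0009 + 0.0196 + 0.0025 = 0.1744
O = 0.1283 / √(0.2774 × 0.1744) = 0.1283 / 0.21995 = 0.5833

0.58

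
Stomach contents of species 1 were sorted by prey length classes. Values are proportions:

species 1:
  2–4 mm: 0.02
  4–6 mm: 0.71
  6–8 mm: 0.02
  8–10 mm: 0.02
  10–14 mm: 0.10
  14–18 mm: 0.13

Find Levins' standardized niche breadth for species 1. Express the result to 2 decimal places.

Σpᵢ² = 0.02² + 0.71² + 0.02² + 0.02² + 0.10² + 0.13² = 0.0004 + 0.5041 + 0.0004 + 0.0004 + 0.0100 + 0.0169 = 0.5322
B = 1 / 0.5322 = 1.8790
Bₛ = (B − 1)/(n − 1) = (1.8790 − 1)/(6 − 1) = 0.8790/5 = 0.1758

0.18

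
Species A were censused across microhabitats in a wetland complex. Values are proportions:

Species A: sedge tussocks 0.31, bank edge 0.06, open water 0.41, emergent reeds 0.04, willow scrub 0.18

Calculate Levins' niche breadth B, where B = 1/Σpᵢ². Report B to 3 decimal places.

3.313

Σpᵢ² = 0.31² + 0.06² + 0.41² + 0.04² + 0.18² = 0.0961 + 0.0036 + 0.1681 + 0.0016 + 0.0324 = 0.3018
B = 1 / 0.3018 = 3.31345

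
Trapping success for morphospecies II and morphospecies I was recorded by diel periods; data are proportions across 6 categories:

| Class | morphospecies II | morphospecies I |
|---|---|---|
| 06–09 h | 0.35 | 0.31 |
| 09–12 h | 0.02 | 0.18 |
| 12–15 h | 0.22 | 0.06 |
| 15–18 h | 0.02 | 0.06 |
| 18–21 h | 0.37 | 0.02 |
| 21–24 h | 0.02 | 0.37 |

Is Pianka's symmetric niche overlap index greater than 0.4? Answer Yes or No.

Σ p₁ᵢp₂ᵢ = 0.1085 + 0.0036 + 0.0132 + 0.0012 + 0.0074 + 0.0074 = 0.1413
Σp_1ᵢ² = 0.35² + 0.02² + 0.22² + 0.02² + 0.37² + 0.02² = 0.1225 + 0.0004 + 0.0484 + 0.0004 + 0.1369 + 0.0004 = 0.3090
Σp_2ᵢ² = 0.31² + 0.18² + 0.06² + 0.06² + 0.02² + 0.37² = 0.0961 + 0.0324 + 0.0036 + 0.0036 + 0.0004 + 0.1369 = 0.2730
O = 0.1413 / √(0.3090 × 0.2730) = 0.1413 / 0.29044 = 0.4865
O = 0.4865 > 0.4 → Yes.

Yes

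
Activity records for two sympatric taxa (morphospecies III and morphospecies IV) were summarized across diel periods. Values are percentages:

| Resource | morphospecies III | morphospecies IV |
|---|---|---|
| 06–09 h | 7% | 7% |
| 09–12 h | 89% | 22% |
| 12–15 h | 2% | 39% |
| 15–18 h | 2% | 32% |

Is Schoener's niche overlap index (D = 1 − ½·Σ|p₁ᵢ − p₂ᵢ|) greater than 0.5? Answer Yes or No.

No

Convert percentages to proportions (divide by 100).
Σ|p₁ᵢ − p₂ᵢ| = 0.00 + 0.67 + 0.37 + 0.30 = 1.34
D = 1 − ½ × 1.34 = 1 − 0.670 = 0.3300
D = 0.3300 < 0.5 → No.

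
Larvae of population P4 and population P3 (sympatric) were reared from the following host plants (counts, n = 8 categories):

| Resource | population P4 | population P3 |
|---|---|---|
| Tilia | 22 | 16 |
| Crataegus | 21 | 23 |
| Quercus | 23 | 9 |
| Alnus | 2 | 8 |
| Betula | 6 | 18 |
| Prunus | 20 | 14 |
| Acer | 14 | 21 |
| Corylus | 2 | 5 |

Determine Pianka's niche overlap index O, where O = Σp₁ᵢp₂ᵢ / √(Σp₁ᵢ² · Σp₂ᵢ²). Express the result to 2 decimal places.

0.87

Proportions for population P4 (n=110): 22/110=0.2000, 21/110=0.1909, 23/110=0.2091, 2/110=0.0182, 6/110=0.0545, 20/110=0.1818, 14/110=0.1273, 2/110=0.0182
Proportions for population P3 (n=114): 16/114=0.1404, 23/114=0.2018, 9/114=0.0789, 8/114=0.0702, 18/114=0.1579, 14/114=0.1228, 21/114=0.1842, 5/114=0.0439
Σ p₁ᵢp₂ᵢ = 0.028080 + 0.038524 + 0.016498 + 0.001278 + 0.008606 + 0.022325 + 0.023449 + 0.000799 = 0.139559
Σp_1ᵢ² = 0.2000² + 0.1909² + 0.2091² + 0.0182² + 0.0545² + 0.1818² + 0.1273² + 0.0182² = 0.040000 + 0.036443 + 0.043723 + 0.000331 + 0.002970 + 0.033051 + 0.016205 + 0.000331 = 0.173054
Σp_2ᵢ² = 0.1404² + 0.2018² + 0.0789² + 0.0702² + 0.1579² + 0.1228² + 0.1842² + 0.0439² = 0.019712 + 0.040723 + 0.006225 + 0.004928 + 0.024932 + 0.015080 + 0.033930 + 0.001927 = 0.147457
O = 0.139559 / √(0.173054 × 0.147457) = 0.139559 / 0.1597436 = 0.8736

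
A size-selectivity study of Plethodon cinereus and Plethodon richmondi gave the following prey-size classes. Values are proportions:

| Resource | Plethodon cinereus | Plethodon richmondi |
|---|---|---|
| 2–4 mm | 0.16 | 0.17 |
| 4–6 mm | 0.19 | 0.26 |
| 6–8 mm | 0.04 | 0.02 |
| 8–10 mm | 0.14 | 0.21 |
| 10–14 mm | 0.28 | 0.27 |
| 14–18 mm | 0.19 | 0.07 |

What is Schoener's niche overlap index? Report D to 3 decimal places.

0.850

Σ|p₁ᵢ − p₂ᵢ| = 0.01 + 0.07 + 0.02 + 0.07 + 0.01 + 0.12 = 0.30
D = 1 − ½ × 0.30 = 1 − 0.150 = 0.85000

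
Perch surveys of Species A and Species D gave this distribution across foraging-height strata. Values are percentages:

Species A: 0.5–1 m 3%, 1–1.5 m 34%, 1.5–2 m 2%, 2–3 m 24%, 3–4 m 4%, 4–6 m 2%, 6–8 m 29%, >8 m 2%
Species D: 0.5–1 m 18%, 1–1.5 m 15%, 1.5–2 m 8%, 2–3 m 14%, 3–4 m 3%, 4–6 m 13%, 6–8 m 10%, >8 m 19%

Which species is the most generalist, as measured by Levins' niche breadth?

Species D

Convert percentages to proportions (divide by 100).
Σp_Aᵢ² = 0.03² + 0.34² + 0.02² + 0.24² + 0.04² + 0.02² + 0.29² + 0.02² = 0.0009 + 0.1156 + 0.0004 + 0.0576 + 0.0016 + 0.0004 + 0.0841 + 0.0004 = 0.2610
B_A = 1 / 0.2610 = 3.8314
Σp_Dᵢ² = 0.18² + 0.15² + 0.08² + 0.14² + 0.03² + 0.13² + 0.10² + 0.19² = 0.0324 + 0.0225 + 0.0064 + 0.0196 + 0.0009 + 0.0169 + 0.0100 + 0.0361 = 0.1448
B_D = 1 / 0.1448 = 6.9061
Highest B → broadest niche (most generalist): Species D (B = 6.91).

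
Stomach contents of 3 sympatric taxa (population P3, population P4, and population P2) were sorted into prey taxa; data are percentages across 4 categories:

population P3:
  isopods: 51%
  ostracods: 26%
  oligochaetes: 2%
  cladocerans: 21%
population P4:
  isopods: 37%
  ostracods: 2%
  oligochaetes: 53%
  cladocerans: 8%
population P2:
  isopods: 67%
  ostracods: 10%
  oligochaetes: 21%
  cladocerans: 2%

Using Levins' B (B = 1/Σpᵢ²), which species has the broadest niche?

population P3

Convert percentages to proportions (divide by 100).
Σp_P3ᵢ² = 0.51² + 0.26² + 0.02² + 0.21² = 0.2601 + 0.0676 + 0.0004 + 0.0441 = 0.3722
B_P3 = 1 / 0.3722 = 2.6867
Σp_P4ᵢ² = 0.37² + 0.02² + 0.53² + 0.08² = 0.1369 + 0.0004 + 0.2809 + 0.0064 = 0.4246
B_P4 = 1 / 0.4246 = 2.3552
Σp_P2ᵢ² = 0.67² + 0.10² + 0.21² + 0.02² = 0.4489 + 0.0100 + 0.0441 + 0.0004 = 0.5034
B_P2 = 1 / 0.5034 = 1.9865
Highest B → broadest niche (most generalist): population P3 (B = 2.69).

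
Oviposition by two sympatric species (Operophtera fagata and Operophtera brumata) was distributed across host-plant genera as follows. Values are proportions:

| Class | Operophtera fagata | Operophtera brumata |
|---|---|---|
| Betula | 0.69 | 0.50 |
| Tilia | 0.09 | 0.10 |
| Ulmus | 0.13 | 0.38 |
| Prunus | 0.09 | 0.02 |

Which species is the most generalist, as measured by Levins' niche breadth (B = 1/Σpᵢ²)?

Σp_fagaᵢ² = 0.69² + 0.09² + 0.13² + 0.09² = 0.4761 + 0.0081 + 0.0169 + 0.0081 = 0.5092
B_faga = 1 / 0.5092 = 1.9639
Σp_brumᵢ² = 0.50² + 0.10² + 0.38² + 0.02² = 0.2500 + 0.0100 + 0.1444 + 0.0004 = 0.4048
B_brum = 1 / 0.4048 = 2.4704
Highest B → broadest niche (most generalist): Operophtera brumata (B = 2.47).

Operophtera brumata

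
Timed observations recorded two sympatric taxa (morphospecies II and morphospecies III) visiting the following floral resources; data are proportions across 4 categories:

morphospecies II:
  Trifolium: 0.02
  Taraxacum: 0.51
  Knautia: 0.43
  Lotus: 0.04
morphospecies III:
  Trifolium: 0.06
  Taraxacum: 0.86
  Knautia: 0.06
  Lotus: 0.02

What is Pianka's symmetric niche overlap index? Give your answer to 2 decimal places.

Σ p₁ᵢp₂ᵢ = 0.0012 + 0.4386 + 0.0258 + 0.0008 = 0.4664
Σp_1ᵢ² = 0.02² + 0.51² + 0.43² + 0.04² = 0.0004 + 0.2601 + 0.1849 + 0.0016 = 0.4470
Σp_2ᵢ² = 0.06² + 0.86² + 0.06² + 0.02² = 0.0036 + 0.7396 + 0.0036 + 0.0004 = 0.7472
O = 0.4664 / √(0.4470 × 0.7472) = 0.4664 / 0.57793 = 0.8070

0.81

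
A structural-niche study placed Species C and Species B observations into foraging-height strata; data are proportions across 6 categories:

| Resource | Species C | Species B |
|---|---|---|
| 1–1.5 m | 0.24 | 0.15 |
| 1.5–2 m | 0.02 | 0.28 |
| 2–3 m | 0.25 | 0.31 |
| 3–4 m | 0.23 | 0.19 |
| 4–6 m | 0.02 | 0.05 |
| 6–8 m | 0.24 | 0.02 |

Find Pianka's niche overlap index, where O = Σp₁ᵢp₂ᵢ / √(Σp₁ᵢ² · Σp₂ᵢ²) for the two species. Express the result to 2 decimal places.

0.72

Σ p₁ᵢp₂ᵢ = 0.0360 + 0.0056 + 0.0775 + 0.0437 + 0.0010 + 0.0048 = 0.1686
Σp_1ᵢ² = 0.24² + 0.02² + 0.25² + 0.23² + 0.02² + 0.24² = 0.0576 + 0.0004 + 0.0625 + 0.0529 + 0.0004 + 0.0576 = 0.2314
Σp_2ᵢ² = 0.15² + 0.28² + 0.31² + 0.19² + 0.05² + 0.02² = 0.0225 + 0.0784 + 0.0961 + 0.0361 + 0.0025 + 0.0004 = 0.2360
O = 0.1686 / √(0.2314 × 0.2360) = 0.1686 / 0.23369 = 0.7215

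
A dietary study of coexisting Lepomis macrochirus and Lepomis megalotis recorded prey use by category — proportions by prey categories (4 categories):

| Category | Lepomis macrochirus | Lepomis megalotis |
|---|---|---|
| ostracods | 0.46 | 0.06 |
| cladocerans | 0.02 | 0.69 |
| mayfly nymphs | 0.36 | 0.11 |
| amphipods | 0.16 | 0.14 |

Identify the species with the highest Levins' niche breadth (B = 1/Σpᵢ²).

Lepomis macrochirus

Σp_macrᵢ² = 0.46² + 0.02² + 0.36² + 0.16² = 0.2116 + 0.0004 + 0.1296 + 0.0256 = 0.3672
B_macr = 1 / 0.3672 = 2.7233
Σp_megaᵢ² = 0.06² + 0.69² + 0.11² + 0.14² = 0.0036 + 0.4761 + 0.0121 + 0.0196 = 0.5114
B_mega = 1 / 0.5114 = 1.9554
Highest B → broadest niche (most generalist): Lepomis macrochirus (B = 2.72).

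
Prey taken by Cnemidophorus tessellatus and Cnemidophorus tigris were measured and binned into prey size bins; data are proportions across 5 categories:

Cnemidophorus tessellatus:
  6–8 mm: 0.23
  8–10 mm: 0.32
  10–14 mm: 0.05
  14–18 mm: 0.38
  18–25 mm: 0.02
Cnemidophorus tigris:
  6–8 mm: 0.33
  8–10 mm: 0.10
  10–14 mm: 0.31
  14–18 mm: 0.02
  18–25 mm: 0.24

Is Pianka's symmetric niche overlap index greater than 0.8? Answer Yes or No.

Σ p₁ᵢp₂ᵢ = 0.0759 + 0.0320 + 0.0155 + 0.0076 + 0.0048 = 0.1358
Σp_1ᵢ² = 0.23² + 0.32² + 0.05² + 0.38² + 0.02² = 0.0529 + 0.1024 + 0.0025 + 0.1444 + 0.0004 = 0.3026
Σp_2ᵢ² = 0.33² + 0.10² + 0.31² + 0.02² + 0.24² = 0.1089 + 0.0100 + 0.0961 + 0.0004 + 0.0576 = 0.2730
O = 0.1358 / √(0.3026 × 0.2730) = 0.1358 / 0.28742 = 0.4725
O = 0.4725 < 0.8 → No.

No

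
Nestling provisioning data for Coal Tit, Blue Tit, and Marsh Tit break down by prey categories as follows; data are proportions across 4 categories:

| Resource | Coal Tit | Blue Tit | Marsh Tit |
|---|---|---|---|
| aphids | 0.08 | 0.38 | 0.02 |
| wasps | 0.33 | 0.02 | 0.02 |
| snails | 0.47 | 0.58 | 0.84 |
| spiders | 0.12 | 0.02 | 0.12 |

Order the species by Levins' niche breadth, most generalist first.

Σp_Coalᵢ² = 0.08² + 0.33² + 0.47² + 0.12² = 0.0064 + 0.1089 + 0.2209 + 0.0144 = 0.3506
B_Coal = 1 / 0.3506 = 2.8523
Σp_Blueᵢ² = 0.38² + 0.02² + 0.58² + 0.02² = 0.1444 + 0.0004 + 0.3364 + 0.0004 = 0.4816
B_Blue = 1 / 0.4816 = 2.0764
Σp_Marsᵢ² = 0.02² + 0.02² + 0.84² + 0.12² = 0.0004 + 0.0004 + 0.7056 + 0.0144 = 0.7208
B_Mars = 1 / 0.7208 = 1.3873
Ranking by B (broadest → narrowest): Coal Tit (2.85) > Blue Tit (2.08) > Marsh Tit (1.39)

Coal Tit > Blue Tit > Marsh Tit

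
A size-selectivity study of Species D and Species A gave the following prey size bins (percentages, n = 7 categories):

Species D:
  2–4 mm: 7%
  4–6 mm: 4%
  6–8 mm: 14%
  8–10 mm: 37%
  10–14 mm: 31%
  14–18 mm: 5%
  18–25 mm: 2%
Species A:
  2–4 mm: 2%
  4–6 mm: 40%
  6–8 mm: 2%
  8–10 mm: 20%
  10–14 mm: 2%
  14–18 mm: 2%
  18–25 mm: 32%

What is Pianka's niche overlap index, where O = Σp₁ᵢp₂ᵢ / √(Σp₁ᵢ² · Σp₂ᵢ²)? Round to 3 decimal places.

Convert percentages to proportions (divide by 100).
Σ p₁ᵢp₂ᵢ = 0.0014 + 0.0160 + 0.0028 + 0.0740 + 0.0062 + 0.0010 + 0.0064 = 0.1078
Σp_1ᵢ² = 0.07² + 0.04² + 0.14² + 0.37² + 0.31² + 0.05² + 0.02² = 0.0049 + 0.0016 + 0.0196 + 0.1369 + 0.0961 + 0.0025 + 0.0004 = 0.2620
Σp_2ᵢ² = 0.02² + 0.40² + 0.02² + 0.20² + 0.02² + 0.02² + 0.32² = 0.0004 + 0.1600 + 0.0004 + 0.0400 + 0.0004 + 0.0004 + 0.1024 = 0.3040
O = 0.1078 / √(0.2620 × 0.3040) = 0.1078 / 0.282220 = 0.38197

0.382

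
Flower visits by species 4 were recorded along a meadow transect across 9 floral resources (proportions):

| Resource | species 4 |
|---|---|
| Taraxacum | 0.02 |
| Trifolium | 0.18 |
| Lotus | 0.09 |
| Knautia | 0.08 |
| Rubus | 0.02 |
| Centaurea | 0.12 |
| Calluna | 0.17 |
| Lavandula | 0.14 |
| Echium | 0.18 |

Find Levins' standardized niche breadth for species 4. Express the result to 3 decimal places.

Σpᵢ² = 0.02² + 0.18² + 0.09² + 0.08² + 0.02² + 0.12² + 0.17² + 0.14² + 0.18² = 0.0004 + 0.0324 + 0.0081 + 0.0064 + 0.0004 + 0.0144 + 0.0289 + 0.0196 + 0.0324 = 0.1430
B = 1 / 0.1430 = 6.99301
Bₛ = (B − 1)/(n − 1) = (6.99301 − 1)/(9 − 1) = 5.99301/8 = 0.74913

0.749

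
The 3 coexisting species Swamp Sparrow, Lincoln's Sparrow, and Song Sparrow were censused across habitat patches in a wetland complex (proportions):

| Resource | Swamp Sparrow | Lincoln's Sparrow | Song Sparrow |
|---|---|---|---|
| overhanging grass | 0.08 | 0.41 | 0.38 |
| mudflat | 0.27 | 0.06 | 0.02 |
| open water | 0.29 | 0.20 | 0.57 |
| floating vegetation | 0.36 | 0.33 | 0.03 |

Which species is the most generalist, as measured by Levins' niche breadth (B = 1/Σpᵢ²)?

Swamp Sparrow

Σp_Swamᵢ² = 0.08² + 0.27² + 0.29² + 0.36² = 0.0064 + 0.0729 + 0.0841 + 0.1296 = 0.2930
B_Swam = 1 / 0.2930 = 3.4130
Σp_Lincᵢ² = 0.41² + 0.06² + 0.20² + 0.33² = 0.1681 + 0.0036 + 0.0400 + 0.1089 = 0.3206
B_Linc = 1 / 0.3206 = 3.1192
Σp_Songᵢ² = 0.38² + 0.02² + 0.57² + 0.03² = 0.1444 + 0.0004 + 0.3249 + 0.0009 = 0.4706
B_Song = 1 / 0.4706 = 2.1249
Highest B → broadest niche (most generalist): Swamp Sparrow (B = 3.41).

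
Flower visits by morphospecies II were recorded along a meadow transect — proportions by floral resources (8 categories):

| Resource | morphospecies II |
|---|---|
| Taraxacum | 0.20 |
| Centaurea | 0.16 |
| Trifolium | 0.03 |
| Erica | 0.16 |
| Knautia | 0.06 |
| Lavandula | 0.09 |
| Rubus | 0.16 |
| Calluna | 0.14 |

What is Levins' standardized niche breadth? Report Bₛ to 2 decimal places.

0.82

Σpᵢ² = 0.20² + 0.16² + 0.03² + 0.16² + 0.06² + 0.09² + 0.16² + 0.14² = 0.0400 + 0.0256 + 0.0009 + 0.0256 + 0.0036 + 0.0081 + 0.0256 + 0.0196 = 0.1490
B = 1 / 0.1490 = 6.7114
Bₛ = (B − 1)/(n − 1) = (6.7114 − 1)/(8 − 1) = 5.7114/7 = 0.8159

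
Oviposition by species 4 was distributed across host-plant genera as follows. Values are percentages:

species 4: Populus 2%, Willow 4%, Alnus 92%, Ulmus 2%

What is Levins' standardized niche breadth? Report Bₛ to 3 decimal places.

Convert percentages to proportions (divide by 100).
Σpᵢ² = 0.02² + 0.04² + 0.92² + 0.02² = 0.0004 + 0.0016 + 0.8464 + 0.0004 = 0.8488
B = 1 / 0.8488 = 1.17813
Bₛ = (B − 1)/(n − 1) = (1.17813 − 1)/(4 − 1) = 0.17813/3 = 0.05938

0.059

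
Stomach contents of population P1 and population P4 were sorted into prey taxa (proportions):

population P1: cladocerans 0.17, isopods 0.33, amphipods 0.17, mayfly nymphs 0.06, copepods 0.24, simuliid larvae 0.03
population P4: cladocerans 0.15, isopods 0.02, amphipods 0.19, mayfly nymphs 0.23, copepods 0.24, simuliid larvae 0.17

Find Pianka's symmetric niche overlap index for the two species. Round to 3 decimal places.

Σ p₁ᵢp₂ᵢ = 0.0255 + 0.0066 + 0.0323 + 0.0138 + 0.0576 + 0.0051 = 0.1409
Σp_1ᵢ² = 0.17² + 0.33² + 0.17² + 0.06² + 0.24² + 0.03² = 0.0289 + 0.1089 + 0.0289 + 0.0036 + 0.0576 + 0.0009 = 0.2288
Σp_2ᵢ² = 0.15² + 0.02² + 0.19² + 0.23² + 0.24² + 0.17² = 0.0225 + 0.0004 + 0.0361 + 0.0529 + 0.0576 + 0.0289 = 0.1984
O = 0.1409 / √(0.2288 × 0.1984) = 0.1409 / 0.213058 = 0.66132

0.661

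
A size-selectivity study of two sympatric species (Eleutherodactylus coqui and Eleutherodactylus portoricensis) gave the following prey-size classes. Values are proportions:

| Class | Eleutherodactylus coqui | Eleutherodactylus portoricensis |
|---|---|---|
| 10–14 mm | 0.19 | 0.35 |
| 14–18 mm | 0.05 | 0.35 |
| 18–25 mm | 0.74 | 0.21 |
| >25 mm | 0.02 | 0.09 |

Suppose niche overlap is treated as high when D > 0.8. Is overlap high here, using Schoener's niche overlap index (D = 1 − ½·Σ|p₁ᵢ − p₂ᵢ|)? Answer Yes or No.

No

Σ|p₁ᵢ − p₂ᵢ| = 0.16 + 0.30 + 0.53 + 0.07 = 1.06
D = 1 − ½ × 1.06 = 1 − 0.530 = 0.4700
D = 0.4700 < 0.8 → No.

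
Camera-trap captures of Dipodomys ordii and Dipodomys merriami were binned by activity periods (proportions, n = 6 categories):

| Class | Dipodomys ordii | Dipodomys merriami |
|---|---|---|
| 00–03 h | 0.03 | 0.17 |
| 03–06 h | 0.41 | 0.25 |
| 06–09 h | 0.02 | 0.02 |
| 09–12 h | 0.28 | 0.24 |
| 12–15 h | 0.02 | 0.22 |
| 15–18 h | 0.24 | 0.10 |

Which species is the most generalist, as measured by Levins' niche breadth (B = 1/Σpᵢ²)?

Dipodomys merriami

Σp_ordiᵢ² = 0.03² + 0.41² + 0.02² + 0.28² + 0.02² + 0.24² = 0.0009 + 0.1681 + 0.0004 + 0.0784 + 0.0004 + 0.0576 = 0.3058
B_ordi = 1 / 0.3058 = 3.2701
Σp_merrᵢ² = 0.17² + 0.25² + 0.02² + 0.24² + 0.22² + 0.10² = 0.0289 + 0.0625 + 0.0004 + 0.0576 + 0.0484 + 0.0100 = 0.2078
B_merr = 1 / 0.2078 = 4.8123
Highest B → broadest niche (most generalist): Dipodomys merriami (B = 4.81).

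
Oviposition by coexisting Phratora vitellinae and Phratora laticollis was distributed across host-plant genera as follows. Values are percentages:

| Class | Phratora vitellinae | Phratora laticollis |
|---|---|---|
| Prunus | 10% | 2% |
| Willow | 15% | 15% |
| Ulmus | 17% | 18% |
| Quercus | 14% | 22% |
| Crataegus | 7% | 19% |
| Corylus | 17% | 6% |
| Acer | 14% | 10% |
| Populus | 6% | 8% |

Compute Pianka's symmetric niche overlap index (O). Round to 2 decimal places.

0.86

Convert percentages to proportions (divide by 100).
Σ p₁ᵢp₂ᵢ = 0.0020 + 0.0225 + 0.0306 + 0.0308 + 0.0133 + 0.0102 + 0.0140 + 0.0048 = 0.1282
Σp_1ᵢ² = 0.10² + 0.15² + 0.17² + 0.14² + 0.07² + 0.17² + 0.14² + 0.06² = 0.0100 + 0.0225 + 0.0289 + 0.0196 + 0.0049 + 0.0289 + 0.0196 + 0.0036 = 0.1380
Σp_2ᵢ² = 0.02² + 0.15² + 0.18² + 0.22² + 0.19² + 0.06² + 0.10² + 0.08² = 0.0004 + 0.0225 + 0.0324 + 0.0484 + 0.0361 + 0.0036 + 0.0100 + 0.0064 = 0.1598
O = 0.1282 / √(0.1380 × 0.1598) = 0.1282 / 0.14850 = 0.8633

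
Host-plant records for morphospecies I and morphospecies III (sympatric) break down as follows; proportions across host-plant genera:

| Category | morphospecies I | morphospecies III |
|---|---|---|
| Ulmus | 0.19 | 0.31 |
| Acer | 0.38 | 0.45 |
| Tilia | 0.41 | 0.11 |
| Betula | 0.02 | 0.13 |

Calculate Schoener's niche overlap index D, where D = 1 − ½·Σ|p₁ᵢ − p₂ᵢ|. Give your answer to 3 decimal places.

0.700

Σ|p₁ᵢ − p₂ᵢ| = 0.12 + 0.07 + 0.30 + 0.11 = 0.60
D = 1 − ½ × 0.60 = 1 − 0.300 = 0.70000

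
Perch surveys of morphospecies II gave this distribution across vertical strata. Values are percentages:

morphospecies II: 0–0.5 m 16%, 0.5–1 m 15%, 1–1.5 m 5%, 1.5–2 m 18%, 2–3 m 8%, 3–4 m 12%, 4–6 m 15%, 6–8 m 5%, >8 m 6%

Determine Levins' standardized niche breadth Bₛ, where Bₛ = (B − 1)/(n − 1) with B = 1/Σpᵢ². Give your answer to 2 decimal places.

0.82

Convert percentages to proportions (divide by 100).
Σpᵢ² = 0.16² + 0.15² + 0.05² + 0.18² + 0.08² + 0.12² + 0.15² + 0.05² + 0.06² = 0.0256 + 0.0225 + 0.0025 + 0.0324 + 0.0064 + 0.0144 + 0.0225 + 0.0025 + 0.0036 = 0.1324
B = 1 / 0.1324 = 7.5529
Bₛ = (B − 1)/(n − 1) = (7.5529 − 1)/(9 − 1) = 6.5529/8 = 0.8191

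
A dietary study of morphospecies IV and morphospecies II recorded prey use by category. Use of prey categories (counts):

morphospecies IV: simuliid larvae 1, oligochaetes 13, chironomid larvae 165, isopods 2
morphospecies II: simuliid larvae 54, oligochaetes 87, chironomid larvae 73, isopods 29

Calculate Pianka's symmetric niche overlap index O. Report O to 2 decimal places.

Proportions for morphospecies IV (n=181): 1/181=0.0055, 13/181=0.0718, 165/181=0.9116, 2/181=0.0110
Proportions for morphospecies II (n=243): 54/243=0.2222, 87/243=0.3580, 73/243=0.3004, 29/243=0.1193
Σ p₁ᵢp₂ᵢ = 0.001222 + 0.025704 + 0.273845 + 0.001312 = 0.302083
Σp_1ᵢ² = 0.0055² + 0.0718² + 0.9116² + 0.0110² = 0.000030 + 0.005155 + 0.831015 + 0.000121 = 0.836321
Σp_2ᵢ² = 0.2222² + 0.3580² + 0.3004² + 0.1193² = 0.049373 + 0.128164 + 0.090240 + 0.014232 = 0.282009
O = 0.302083 / √(0.836321 × 0.282009) = 0.302083 / 0.4856440 = 0.6220

0.62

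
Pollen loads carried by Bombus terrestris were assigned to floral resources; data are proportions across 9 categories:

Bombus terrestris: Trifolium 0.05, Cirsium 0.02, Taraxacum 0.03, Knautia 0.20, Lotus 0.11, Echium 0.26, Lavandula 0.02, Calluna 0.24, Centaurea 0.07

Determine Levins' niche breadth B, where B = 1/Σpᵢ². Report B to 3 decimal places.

Σpᵢ² = 0.05² + 0.02² + 0.03² + 0.20² + 0.11² + 0.26² + 0.02² + 0.24² + 0.07² = 0.0025 + 0.0004 + 0.0009 + 0.0400 + 0.0121 + 0.0676 + 0.0004 + 0.0576 + 0.0049 = 0.1864
B = 1 / 0.1864 = 5.36481

5.365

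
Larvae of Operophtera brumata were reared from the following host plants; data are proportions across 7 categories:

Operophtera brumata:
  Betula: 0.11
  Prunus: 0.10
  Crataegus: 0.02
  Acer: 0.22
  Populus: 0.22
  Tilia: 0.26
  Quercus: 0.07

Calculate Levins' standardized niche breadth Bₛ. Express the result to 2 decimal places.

0.70

Σpᵢ² = 0.11² + 0.10² + 0.02² + 0.22² + 0.22² + 0.26² + 0.07² = 0.0121 + 0.0100 + 0.0004 + 0.0484 + 0.0484 + 0.0676 + 0.0049 = 0.1918
B = 1 / 0.1918 = 5.2138
Bₛ = (B − 1)/(n − 1) = (5.2138 − 1)/(7 − 1) = 4.2138/6 = 0.7023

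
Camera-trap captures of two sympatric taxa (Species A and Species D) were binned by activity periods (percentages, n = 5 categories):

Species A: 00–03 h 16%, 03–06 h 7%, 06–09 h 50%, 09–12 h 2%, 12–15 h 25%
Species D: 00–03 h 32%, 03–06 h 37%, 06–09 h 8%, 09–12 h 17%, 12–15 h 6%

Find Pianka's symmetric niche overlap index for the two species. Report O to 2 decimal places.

Convert percentages to proportions (divide by 100).
Σ p₁ᵢp₂ᵢ = 0.0512 + 0.0259 + 0.0400 + 0.0034 + 0.0150 = 0.1355
Σp_1ᵢ² = 0.16² + 0.07² + 0.50² + 0.02² + 0.25² = 0.0256 + 0.0049 + 0.2500 + 0.0004 + 0.0625 = 0.3434
Σp_2ᵢ² = 0.32² + 0.37² + 0.08² + 0.17² + 0.06² = 0.1024 + 0.1369 + 0.0064 + 0.0289 + 0.0036 = 0.2782
O = 0.1355 / √(0.3434 × 0.2782) = 0.1355 / 0.30909 = 0.4384

0.44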